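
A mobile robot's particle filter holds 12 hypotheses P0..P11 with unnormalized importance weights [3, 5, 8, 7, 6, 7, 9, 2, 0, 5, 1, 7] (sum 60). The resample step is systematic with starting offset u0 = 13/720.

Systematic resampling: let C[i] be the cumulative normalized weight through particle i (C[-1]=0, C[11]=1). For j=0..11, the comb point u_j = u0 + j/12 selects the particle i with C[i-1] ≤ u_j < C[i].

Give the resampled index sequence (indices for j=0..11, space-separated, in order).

C = [1/20, 2/15, 4/15, 23/60, 29/60, 3/5, 3/4, 47/60, 47/60, 13/15, 53/60, 1]
j=0: u_0=13/720 ∈ [0, 1/20) → index 0
j=1: u_1=73/720 ∈ [1/20, 2/15) → index 1
j=2: u_2=133/720 ∈ [2/15, 4/15) → index 2
j=3: u_3=193/720 ∈ [4/15, 23/60) → index 3
j=4: u_4=253/720 ∈ [4/15, 23/60) → index 3
j=5: u_5=313/720 ∈ [23/60, 29/60) → index 4
j=6: u_6=373/720 ∈ [29/60, 3/5) → index 5
j=7: u_7=433/720 ∈ [3/5, 3/4) → index 6
j=8: u_8=493/720 ∈ [3/5, 3/4) → index 6
j=9: u_9=553/720 ∈ [3/4, 47/60) → index 7
j=10: u_10=613/720 ∈ [47/60, 13/15) → index 9
j=11: u_11=673/720 ∈ [53/60, 1) → index 11

0 1 2 3 3 4 5 6 6 7 9 11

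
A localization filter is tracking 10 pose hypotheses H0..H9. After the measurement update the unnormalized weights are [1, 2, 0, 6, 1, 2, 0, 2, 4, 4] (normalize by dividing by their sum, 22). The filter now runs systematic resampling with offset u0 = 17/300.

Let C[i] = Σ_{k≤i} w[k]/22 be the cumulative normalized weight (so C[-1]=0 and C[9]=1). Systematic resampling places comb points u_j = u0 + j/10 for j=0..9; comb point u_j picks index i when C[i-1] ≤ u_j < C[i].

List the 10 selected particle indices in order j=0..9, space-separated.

1 3 3 3 5 7 8 8 9 9

C = [1/22, 3/22, 3/22, 9/22, 5/11, 6/11, 6/11, 7/11, 9/11, 1]
j=0: u_0=17/300 ∈ [1/22, 3/22) → index 1
j=1: u_1=47/300 ∈ [3/22, 9/22) → index 3
j=2: u_2=77/300 ∈ [3/22, 9/22) → index 3
j=3: u_3=107/300 ∈ [3/22, 9/22) → index 3
j=4: u_4=137/300 ∈ [5/11, 6/11) → index 5
j=5: u_5=167/300 ∈ [6/11, 7/11) → index 7
j=6: u_6=197/300 ∈ [7/11, 9/11) → index 8
j=7: u_7=227/300 ∈ [7/11, 9/11) → index 8
j=8: u_8=257/300 ∈ [9/11, 1) → index 9
j=9: u_9=287/300 ∈ [9/11, 1) → index 9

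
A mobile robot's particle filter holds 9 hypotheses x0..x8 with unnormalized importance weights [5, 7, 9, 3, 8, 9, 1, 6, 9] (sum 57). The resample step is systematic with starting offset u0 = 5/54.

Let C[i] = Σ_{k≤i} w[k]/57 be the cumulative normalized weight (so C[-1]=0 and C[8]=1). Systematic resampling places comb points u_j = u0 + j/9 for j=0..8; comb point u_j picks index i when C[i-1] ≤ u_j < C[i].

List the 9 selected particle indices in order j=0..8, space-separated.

1 1 2 4 4 5 7 8 8

C = [5/57, 4/19, 7/19, 8/19, 32/57, 41/57, 14/19, 16/19, 1]
j=0: u_0=5/54 ∈ [5/57, 4/19) → index 1
j=1: u_1=11/54 ∈ [5/57, 4/19) → index 1
j=2: u_2=17/54 ∈ [4/19, 7/19) → index 2
j=3: u_3=23/54 ∈ [8/19, 32/57) → index 4
j=4: u_4=29/54 ∈ [8/19, 32/57) → index 4
j=5: u_5=35/54 ∈ [32/57, 41/57) → index 5
j=6: u_6=41/54 ∈ [14/19, 16/19) → index 7
j=7: u_7=47/54 ∈ [16/19, 1) → index 8
j=8: u_8=53/54 ∈ [16/19, 1) → index 8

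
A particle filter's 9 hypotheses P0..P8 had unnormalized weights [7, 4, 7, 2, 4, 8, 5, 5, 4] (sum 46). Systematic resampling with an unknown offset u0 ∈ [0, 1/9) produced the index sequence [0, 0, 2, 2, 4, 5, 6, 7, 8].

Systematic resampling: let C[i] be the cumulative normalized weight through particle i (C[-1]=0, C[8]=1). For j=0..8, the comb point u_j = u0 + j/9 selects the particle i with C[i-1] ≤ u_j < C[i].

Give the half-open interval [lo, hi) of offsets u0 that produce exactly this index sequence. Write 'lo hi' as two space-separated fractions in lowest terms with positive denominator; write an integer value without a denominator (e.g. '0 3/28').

C = [7/46, 11/46, 9/23, 10/23, 12/23, 16/23, 37/46, 21/23, 1]
j=0 picked index 0: u0 ∈ [0, 7/46)
j=1 picked index 0: u0 ∈ [-1/9, 17/414)
j=2 picked index 2: u0 ∈ [7/414, 35/207)
j=3 picked index 2: u0 ∈ [-13/138, 4/69)
j=4 picked index 4: u0 ∈ [-2/207, 16/207)
j=5 picked index 5: u0 ∈ [-7/207, 29/207)
j=6 picked index 6: u0 ∈ [2/69, 19/138)
j=7 picked index 7: u0 ∈ [11/414, 28/207)
j=8 picked index 8: u0 ∈ [5/207, 1/9)
intersection: [2/69, 17/414)

2/69 17/414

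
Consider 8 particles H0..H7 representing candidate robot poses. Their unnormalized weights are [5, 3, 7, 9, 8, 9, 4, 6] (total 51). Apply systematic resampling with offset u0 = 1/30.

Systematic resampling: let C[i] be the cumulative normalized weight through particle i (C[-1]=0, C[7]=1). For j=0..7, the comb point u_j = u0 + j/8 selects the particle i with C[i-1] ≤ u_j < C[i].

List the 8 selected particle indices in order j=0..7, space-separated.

C = [5/51, 8/51, 5/17, 8/17, 32/51, 41/51, 15/17, 1]
j=0: u_0=1/30 ∈ [0, 5/51) → index 0
j=1: u_1=19/120 ∈ [8/51, 5/17) → index 2
j=2: u_2=17/60 ∈ [8/51, 5/17) → index 2
j=3: u_3=49/120 ∈ [5/17, 8/17) → index 3
j=4: u_4=8/15 ∈ [8/17, 32/51) → index 4
j=5: u_5=79/120 ∈ [32/51, 41/51) → index 5
j=6: u_6=47/60 ∈ [32/51, 41/51) → index 5
j=7: u_7=109/120 ∈ [15/17, 1) → index 7

0 2 2 3 4 5 5 7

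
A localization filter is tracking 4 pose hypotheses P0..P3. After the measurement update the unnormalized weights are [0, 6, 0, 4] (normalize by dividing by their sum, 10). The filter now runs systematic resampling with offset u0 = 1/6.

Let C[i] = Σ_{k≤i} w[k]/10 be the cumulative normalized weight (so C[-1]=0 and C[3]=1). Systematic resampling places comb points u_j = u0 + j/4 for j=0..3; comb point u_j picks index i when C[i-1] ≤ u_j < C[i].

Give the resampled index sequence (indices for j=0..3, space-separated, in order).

1 1 3 3

C = [0, 3/5, 3/5, 1]
j=0: u_0=1/6 ∈ [0, 3/5) → index 1
j=1: u_1=5/12 ∈ [0, 3/5) → index 1
j=2: u_2=2/3 ∈ [3/5, 1) → index 3
j=3: u_3=11/12 ∈ [3/5, 1) → index 3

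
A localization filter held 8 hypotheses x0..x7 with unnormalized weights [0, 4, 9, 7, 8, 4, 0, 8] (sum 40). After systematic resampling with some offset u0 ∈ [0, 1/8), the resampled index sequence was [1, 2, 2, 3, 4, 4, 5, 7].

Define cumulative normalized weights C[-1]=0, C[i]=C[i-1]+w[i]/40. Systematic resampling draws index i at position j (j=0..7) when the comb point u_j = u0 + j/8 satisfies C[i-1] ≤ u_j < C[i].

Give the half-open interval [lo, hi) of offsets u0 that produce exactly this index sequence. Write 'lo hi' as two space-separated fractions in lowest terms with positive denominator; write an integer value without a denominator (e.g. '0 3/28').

C = [0, 1/10, 13/40, 1/2, 7/10, 4/5, 4/5, 1]
j=0 picked index 1: u0 ∈ [0, 1/10)
j=1 picked index 2: u0 ∈ [-1/40, 1/5)
j=2 picked index 2: u0 ∈ [-3/20, 3/40)
j=3 picked index 3: u0 ∈ [-1/20, 1/8)
j=4 picked index 4: u0 ∈ [0, 1/5)
j=5 picked index 4: u0 ∈ [-1/8, 3/40)
j=6 picked index 5: u0 ∈ [-1/20, 1/20)
j=7 picked index 7: u0 ∈ [-3/40, 1/8)
intersection: [0, 1/20)

0 1/20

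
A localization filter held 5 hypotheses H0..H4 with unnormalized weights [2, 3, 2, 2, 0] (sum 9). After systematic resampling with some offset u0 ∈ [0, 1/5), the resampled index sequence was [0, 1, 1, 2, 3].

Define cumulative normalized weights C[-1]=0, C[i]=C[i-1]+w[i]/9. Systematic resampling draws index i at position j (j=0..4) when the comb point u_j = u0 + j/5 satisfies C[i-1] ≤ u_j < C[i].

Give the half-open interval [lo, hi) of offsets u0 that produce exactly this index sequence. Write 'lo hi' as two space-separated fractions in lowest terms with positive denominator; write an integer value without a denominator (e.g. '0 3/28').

1/45 7/45

C = [2/9, 5/9, 7/9, 1, 1]
j=0 picked index 0: u0 ∈ [0, 2/9)
j=1 picked index 1: u0 ∈ [1/45, 16/45)
j=2 picked index 1: u0 ∈ [-8/45, 7/45)
j=3 picked index 2: u0 ∈ [-2/45, 8/45)
j=4 picked index 3: u0 ∈ [-1/45, 1/5)
intersection: [1/45, 7/45)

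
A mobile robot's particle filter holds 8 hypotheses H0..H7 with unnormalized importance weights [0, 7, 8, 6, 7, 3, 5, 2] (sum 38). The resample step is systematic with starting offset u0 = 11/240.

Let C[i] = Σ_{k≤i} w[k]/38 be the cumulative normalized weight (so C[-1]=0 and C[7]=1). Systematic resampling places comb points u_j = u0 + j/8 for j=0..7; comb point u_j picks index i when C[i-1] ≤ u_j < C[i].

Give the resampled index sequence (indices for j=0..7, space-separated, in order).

C = [0, 7/38, 15/38, 21/38, 14/19, 31/38, 18/19, 1]
j=0: u_0=11/240 ∈ [0, 7/38) → index 1
j=1: u_1=41/240 ∈ [0, 7/38) → index 1
j=2: u_2=71/240 ∈ [7/38, 15/38) → index 2
j=3: u_3=101/240 ∈ [15/38, 21/38) → index 3
j=4: u_4=131/240 ∈ [15/38, 21/38) → index 3
j=5: u_5=161/240 ∈ [21/38, 14/19) → index 4
j=6: u_6=191/240 ∈ [14/19, 31/38) → index 5
j=7: u_7=221/240 ∈ [31/38, 18/19) → index 6

1 1 2 3 3 4 5 6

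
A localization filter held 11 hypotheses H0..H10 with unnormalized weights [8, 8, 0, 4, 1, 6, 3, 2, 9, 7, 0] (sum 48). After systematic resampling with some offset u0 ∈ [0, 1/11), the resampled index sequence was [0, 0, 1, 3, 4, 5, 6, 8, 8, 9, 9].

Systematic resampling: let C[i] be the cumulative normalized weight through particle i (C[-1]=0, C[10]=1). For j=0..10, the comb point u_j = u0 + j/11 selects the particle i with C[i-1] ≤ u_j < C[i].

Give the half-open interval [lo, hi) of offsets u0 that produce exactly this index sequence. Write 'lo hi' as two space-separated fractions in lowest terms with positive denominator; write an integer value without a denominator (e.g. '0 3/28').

C = [1/6, 1/3, 1/3, 5/12, 7/16, 9/16, 5/8, 2/3, 41/48, 1, 1]
j=0 picked index 0: u0 ∈ [0, 1/6)
j=1 picked index 0: u0 ∈ [-1/11, 5/66)
j=2 picked index 1: u0 ∈ [-1/66, 5/33)
j=3 picked index 3: u0 ∈ [2/33, 19/132)
j=4 picked index 4: u0 ∈ [7/132, 13/176)
j=5 picked index 5: u0 ∈ [-3/176, 19/176)
j=6 picked index 6: u0 ∈ [3/176, 7/88)
j=7 picked index 8: u0 ∈ [1/33, 115/528)
j=8 picked index 8: u0 ∈ [-2/33, 67/528)
j=9 picked index 9: u0 ∈ [19/528, 2/11)
j=10 picked index 9: u0 ∈ [-29/528, 1/11)
intersection: [2/33, 13/176)

2/33 13/176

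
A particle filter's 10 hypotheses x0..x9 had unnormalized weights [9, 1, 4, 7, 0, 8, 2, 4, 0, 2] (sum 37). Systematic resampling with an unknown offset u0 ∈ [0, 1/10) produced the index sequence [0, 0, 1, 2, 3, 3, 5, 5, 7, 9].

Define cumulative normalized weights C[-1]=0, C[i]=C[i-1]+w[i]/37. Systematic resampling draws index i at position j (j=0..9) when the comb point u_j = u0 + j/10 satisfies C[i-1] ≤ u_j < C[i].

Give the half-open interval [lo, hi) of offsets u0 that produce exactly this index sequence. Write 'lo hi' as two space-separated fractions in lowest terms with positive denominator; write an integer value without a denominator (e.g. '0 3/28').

17/370 5/74

C = [9/37, 10/37, 14/37, 21/37, 21/37, 29/37, 31/37, 35/37, 35/37, 1]
j=0 picked index 0: u0 ∈ [0, 9/37)
j=1 picked index 0: u0 ∈ [-1/10, 53/370)
j=2 picked index 1: u0 ∈ [8/185, 13/185)
j=3 picked index 2: u0 ∈ [-11/370, 29/370)
j=4 picked index 3: u0 ∈ [-4/185, 31/185)
j=5 picked index 3: u0 ∈ [-9/74, 5/74)
j=6 picked index 5: u0 ∈ [-6/185, 34/185)
j=7 picked index 5: u0 ∈ [-49/370, 31/370)
j=8 picked index 7: u0 ∈ [7/185, 27/185)
j=9 picked index 9: u0 ∈ [17/370, 1/10)
intersection: [17/370, 5/74)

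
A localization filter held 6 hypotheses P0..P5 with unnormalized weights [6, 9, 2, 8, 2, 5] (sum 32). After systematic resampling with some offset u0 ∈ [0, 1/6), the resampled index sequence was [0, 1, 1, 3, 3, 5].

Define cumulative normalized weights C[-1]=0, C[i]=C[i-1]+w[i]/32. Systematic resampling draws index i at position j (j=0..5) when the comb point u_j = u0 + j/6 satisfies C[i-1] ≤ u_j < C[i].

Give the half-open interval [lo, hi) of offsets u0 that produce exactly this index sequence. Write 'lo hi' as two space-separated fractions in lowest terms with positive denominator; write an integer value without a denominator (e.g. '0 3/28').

1/32 11/96

C = [3/16, 15/32, 17/32, 25/32, 27/32, 1]
j=0 picked index 0: u0 ∈ [0, 3/16)
j=1 picked index 1: u0 ∈ [1/48, 29/96)
j=2 picked index 1: u0 ∈ [-7/48, 13/96)
j=3 picked index 3: u0 ∈ [1/32, 9/32)
j=4 picked index 3: u0 ∈ [-13/96, 11/96)
j=5 picked index 5: u0 ∈ [1/96, 1/6)
intersection: [1/32, 11/96)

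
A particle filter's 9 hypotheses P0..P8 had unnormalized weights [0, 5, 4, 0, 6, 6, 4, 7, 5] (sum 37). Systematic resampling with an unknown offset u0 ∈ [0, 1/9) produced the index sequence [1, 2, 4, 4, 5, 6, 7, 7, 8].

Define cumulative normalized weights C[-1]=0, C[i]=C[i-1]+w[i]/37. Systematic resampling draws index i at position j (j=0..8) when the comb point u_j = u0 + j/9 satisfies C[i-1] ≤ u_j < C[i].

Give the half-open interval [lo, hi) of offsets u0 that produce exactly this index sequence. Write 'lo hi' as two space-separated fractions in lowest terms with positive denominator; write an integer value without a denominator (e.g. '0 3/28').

8/333 8/111

C = [0, 5/37, 9/37, 9/37, 15/37, 21/37, 25/37, 32/37, 1]
j=0 picked index 1: u0 ∈ [0, 5/37)
j=1 picked index 2: u0 ∈ [8/333, 44/333)
j=2 picked index 4: u0 ∈ [7/333, 61/333)
j=3 picked index 4: u0 ∈ [-10/111, 8/111)
j=4 picked index 5: u0 ∈ [-13/333, 41/333)
j=5 picked index 6: u0 ∈ [4/333, 40/333)
j=6 picked index 7: u0 ∈ [1/111, 22/111)
j=7 picked index 7: u0 ∈ [-34/333, 29/333)
j=8 picked index 8: u0 ∈ [-8/333, 1/9)
intersection: [8/333, 8/111)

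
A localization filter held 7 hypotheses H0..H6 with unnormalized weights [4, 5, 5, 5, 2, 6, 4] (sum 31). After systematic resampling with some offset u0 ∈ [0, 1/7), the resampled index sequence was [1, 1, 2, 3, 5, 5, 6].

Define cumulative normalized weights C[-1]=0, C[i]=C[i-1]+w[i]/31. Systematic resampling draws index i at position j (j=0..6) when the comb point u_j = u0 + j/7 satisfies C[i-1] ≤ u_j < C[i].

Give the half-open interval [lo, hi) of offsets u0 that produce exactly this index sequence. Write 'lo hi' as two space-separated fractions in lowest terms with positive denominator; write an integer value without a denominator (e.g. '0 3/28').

4/31 1/7

C = [4/31, 9/31, 14/31, 19/31, 21/31, 27/31, 1]
j=0 picked index 1: u0 ∈ [4/31, 9/31)
j=1 picked index 1: u0 ∈ [-3/217, 32/217)
j=2 picked index 2: u0 ∈ [1/217, 36/217)
j=3 picked index 3: u0 ∈ [5/217, 40/217)
j=4 picked index 5: u0 ∈ [23/217, 65/217)
j=5 picked index 5: u0 ∈ [-8/217, 34/217)
j=6 picked index 6: u0 ∈ [3/217, 1/7)
intersection: [4/31, 1/7)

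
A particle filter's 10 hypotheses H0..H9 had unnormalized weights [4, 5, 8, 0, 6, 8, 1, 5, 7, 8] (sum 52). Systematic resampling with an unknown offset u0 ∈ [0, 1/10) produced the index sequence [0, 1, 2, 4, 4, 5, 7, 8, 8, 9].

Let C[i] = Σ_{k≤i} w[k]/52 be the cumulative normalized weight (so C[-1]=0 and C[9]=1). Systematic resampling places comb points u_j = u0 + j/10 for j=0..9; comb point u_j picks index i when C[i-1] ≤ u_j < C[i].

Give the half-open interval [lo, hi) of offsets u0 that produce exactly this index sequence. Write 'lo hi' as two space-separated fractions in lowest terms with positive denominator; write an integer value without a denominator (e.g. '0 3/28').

C = [1/13, 9/52, 17/52, 17/52, 23/52, 31/52, 8/13, 37/52, 11/13, 1]
j=0 picked index 0: u0 ∈ [0, 1/13)
j=1 picked index 1: u0 ∈ [-3/130, 19/260)
j=2 picked index 2: u0 ∈ [-7/260, 33/260)
j=3 picked index 4: u0 ∈ [7/260, 37/260)
j=4 picked index 4: u0 ∈ [-19/260, 11/260)
j=5 picked index 5: u0 ∈ [-3/52, 5/52)
j=6 picked index 7: u0 ∈ [1/65, 29/260)
j=7 picked index 8: u0 ∈ [3/260, 19/130)
j=8 picked index 8: u0 ∈ [-23/260, 3/65)
j=9 picked index 9: u0 ∈ [-7/130, 1/10)
intersection: [7/260, 11/260)

7/260 11/260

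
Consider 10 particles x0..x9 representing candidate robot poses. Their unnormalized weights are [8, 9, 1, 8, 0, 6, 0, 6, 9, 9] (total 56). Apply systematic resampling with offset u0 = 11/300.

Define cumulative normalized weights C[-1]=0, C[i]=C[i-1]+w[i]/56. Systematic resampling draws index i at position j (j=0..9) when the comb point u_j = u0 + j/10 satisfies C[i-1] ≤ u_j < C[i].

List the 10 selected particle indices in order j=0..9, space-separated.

C = [1/7, 17/56, 9/28, 13/28, 13/28, 4/7, 4/7, 19/28, 47/56, 1]
j=0: u_0=11/300 ∈ [0, 1/7) → index 0
j=1: u_1=41/300 ∈ [0, 1/7) → index 0
j=2: u_2=71/300 ∈ [1/7, 17/56) → index 1
j=3: u_3=101/300 ∈ [9/28, 13/28) → index 3
j=4: u_4=131/300 ∈ [9/28, 13/28) → index 3
j=5: u_5=161/300 ∈ [13/28, 4/7) → index 5
j=6: u_6=191/300 ∈ [4/7, 19/28) → index 7
j=7: u_7=221/300 ∈ [19/28, 47/56) → index 8
j=8: u_8=251/300 ∈ [19/28, 47/56) → index 8
j=9: u_9=281/300 ∈ [47/56, 1) → index 9

0 0 1 3 3 5 7 8 8 9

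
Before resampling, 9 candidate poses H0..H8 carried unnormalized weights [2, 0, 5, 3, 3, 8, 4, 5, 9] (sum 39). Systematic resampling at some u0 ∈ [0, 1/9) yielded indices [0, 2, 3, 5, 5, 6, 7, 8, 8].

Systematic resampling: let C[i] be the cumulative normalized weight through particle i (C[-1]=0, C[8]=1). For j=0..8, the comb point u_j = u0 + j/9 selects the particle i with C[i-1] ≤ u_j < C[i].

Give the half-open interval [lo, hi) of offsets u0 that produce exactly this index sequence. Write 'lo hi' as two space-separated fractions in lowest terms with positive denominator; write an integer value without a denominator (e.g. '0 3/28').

C = [2/39, 2/39, 7/39, 10/39, 1/3, 7/13, 25/39, 10/13, 1]
j=0 picked index 0: u0 ∈ [0, 2/39)
j=1 picked index 2: u0 ∈ [-7/117, 8/117)
j=2 picked index 3: u0 ∈ [-5/117, 4/117)
j=3 picked index 5: u0 ∈ [0, 8/39)
j=4 picked index 5: u0 ∈ [-1/9, 11/117)
j=5 picked index 6: u0 ∈ [-2/117, 10/117)
j=6 picked index 7: u0 ∈ [-1/39, 4/39)
j=7 picked index 8: u0 ∈ [-1/117, 2/9)
j=8 picked index 8: u0 ∈ [-14/117, 1/9)
intersection: [0, 4/117)

0 4/117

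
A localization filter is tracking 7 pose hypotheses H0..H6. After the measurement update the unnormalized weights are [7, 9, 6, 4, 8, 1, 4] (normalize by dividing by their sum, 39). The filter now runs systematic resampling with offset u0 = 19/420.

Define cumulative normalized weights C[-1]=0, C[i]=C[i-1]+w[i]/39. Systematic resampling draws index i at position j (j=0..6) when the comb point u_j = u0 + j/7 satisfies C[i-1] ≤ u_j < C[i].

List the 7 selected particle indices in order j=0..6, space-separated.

0 1 1 2 3 4 6

C = [7/39, 16/39, 22/39, 2/3, 34/39, 35/39, 1]
j=0: u_0=19/420 ∈ [0, 7/39) → index 0
j=1: u_1=79/420 ∈ [7/39, 16/39) → index 1
j=2: u_2=139/420 ∈ [7/39, 16/39) → index 1
j=3: u_3=199/420 ∈ [16/39, 22/39) → index 2
j=4: u_4=37/60 ∈ [22/39, 2/3) → index 3
j=5: u_5=319/420 ∈ [2/3, 34/39) → index 4
j=6: u_6=379/420 ∈ [35/39, 1) → index 6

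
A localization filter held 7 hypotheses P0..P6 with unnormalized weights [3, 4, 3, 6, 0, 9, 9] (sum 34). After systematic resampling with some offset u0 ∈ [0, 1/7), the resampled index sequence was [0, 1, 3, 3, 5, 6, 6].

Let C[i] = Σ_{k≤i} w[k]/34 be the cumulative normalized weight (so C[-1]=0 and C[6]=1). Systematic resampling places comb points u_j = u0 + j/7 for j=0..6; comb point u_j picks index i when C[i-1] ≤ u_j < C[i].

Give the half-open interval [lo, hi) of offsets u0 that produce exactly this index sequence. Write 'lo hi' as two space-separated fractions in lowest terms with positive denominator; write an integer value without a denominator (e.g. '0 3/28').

5/238 5/119

C = [3/34, 7/34, 5/17, 8/17, 8/17, 25/34, 1]
j=0 picked index 0: u0 ∈ [0, 3/34)
j=1 picked index 1: u0 ∈ [-13/238, 15/238)
j=2 picked index 3: u0 ∈ [1/119, 22/119)
j=3 picked index 3: u0 ∈ [-16/119, 5/119)
j=4 picked index 5: u0 ∈ [-12/119, 39/238)
j=5 picked index 6: u0 ∈ [5/238, 2/7)
j=6 picked index 6: u0 ∈ [-29/238, 1/7)
intersection: [5/238, 5/119)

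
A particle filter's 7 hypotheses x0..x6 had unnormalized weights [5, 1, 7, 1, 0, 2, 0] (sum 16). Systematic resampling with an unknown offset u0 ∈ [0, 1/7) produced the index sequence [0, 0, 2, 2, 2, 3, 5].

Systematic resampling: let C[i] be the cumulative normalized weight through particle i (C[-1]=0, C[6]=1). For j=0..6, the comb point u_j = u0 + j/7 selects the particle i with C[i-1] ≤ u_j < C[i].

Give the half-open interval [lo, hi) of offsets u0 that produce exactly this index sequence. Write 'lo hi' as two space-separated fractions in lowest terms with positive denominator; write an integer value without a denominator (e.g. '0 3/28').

C = [5/16, 3/8, 13/16, 7/8, 7/8, 1, 1]
j=0 picked index 0: u0 ∈ [0, 5/16)
j=1 picked index 0: u0 ∈ [-1/7, 19/112)
j=2 picked index 2: u0 ∈ [5/56, 59/112)
j=3 picked index 2: u0 ∈ [-3/56, 43/112)
j=4 picked index 2: u0 ∈ [-11/56, 27/112)
j=5 picked index 3: u0 ∈ [11/112, 9/56)
j=6 picked index 5: u0 ∈ [1/56, 1/7)
intersection: [11/112, 1/7)

11/112 1/7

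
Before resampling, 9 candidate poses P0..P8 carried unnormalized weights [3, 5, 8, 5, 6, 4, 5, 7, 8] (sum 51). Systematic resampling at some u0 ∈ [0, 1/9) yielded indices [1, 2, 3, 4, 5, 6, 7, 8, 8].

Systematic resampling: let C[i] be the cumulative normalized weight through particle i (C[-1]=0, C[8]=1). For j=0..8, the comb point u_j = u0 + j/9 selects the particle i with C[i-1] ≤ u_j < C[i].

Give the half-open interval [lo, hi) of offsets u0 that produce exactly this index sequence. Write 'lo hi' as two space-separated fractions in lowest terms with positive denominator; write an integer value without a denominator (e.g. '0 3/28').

14/153 1/9

C = [1/17, 8/51, 16/51, 7/17, 9/17, 31/51, 12/17, 43/51, 1]
j=0 picked index 1: u0 ∈ [1/17, 8/51)
j=1 picked index 2: u0 ∈ [7/153, 31/153)
j=2 picked index 3: u0 ∈ [14/153, 29/153)
j=3 picked index 4: u0 ∈ [4/51, 10/51)
j=4 picked index 5: u0 ∈ [13/153, 25/153)
j=5 picked index 6: u0 ∈ [8/153, 23/153)
j=6 picked index 7: u0 ∈ [2/51, 3/17)
j=7 picked index 8: u0 ∈ [10/153, 2/9)
j=8 picked index 8: u0 ∈ [-7/153, 1/9)
intersection: [14/153, 1/9)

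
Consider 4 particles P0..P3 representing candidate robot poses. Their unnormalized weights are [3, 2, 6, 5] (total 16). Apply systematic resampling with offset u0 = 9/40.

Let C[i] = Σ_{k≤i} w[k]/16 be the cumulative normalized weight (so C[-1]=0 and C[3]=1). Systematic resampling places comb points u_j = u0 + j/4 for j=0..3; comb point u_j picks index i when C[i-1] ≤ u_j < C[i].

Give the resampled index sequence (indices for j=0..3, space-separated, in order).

C = [3/16, 5/16, 11/16, 1]
j=0: u_0=9/40 ∈ [3/16, 5/16) → index 1
j=1: u_1=19/40 ∈ [5/16, 11/16) → index 2
j=2: u_2=29/40 ∈ [11/16, 1) → index 3
j=3: u_3=39/40 ∈ [11/16, 1) → index 3

1 2 3 3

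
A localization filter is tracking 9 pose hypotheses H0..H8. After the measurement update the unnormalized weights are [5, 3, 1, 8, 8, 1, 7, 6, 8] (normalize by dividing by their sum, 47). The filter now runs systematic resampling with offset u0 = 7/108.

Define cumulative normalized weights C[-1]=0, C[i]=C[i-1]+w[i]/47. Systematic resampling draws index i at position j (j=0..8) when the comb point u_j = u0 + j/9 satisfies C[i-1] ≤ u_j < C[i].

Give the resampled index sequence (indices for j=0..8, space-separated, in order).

C = [5/47, 8/47, 9/47, 17/47, 25/47, 26/47, 33/47, 39/47, 1]
j=0: u_0=7/108 ∈ [0, 5/47) → index 0
j=1: u_1=19/108 ∈ [8/47, 9/47) → index 2
j=2: u_2=31/108 ∈ [9/47, 17/47) → index 3
j=3: u_3=43/108 ∈ [17/47, 25/47) → index 4
j=4: u_4=55/108 ∈ [17/47, 25/47) → index 4
j=5: u_5=67/108 ∈ [26/47, 33/47) → index 6
j=6: u_6=79/108 ∈ [33/47, 39/47) → index 7
j=7: u_7=91/108 ∈ [39/47, 1) → index 8
j=8: u_8=103/108 ∈ [39/47, 1) → index 8

0 2 3 4 4 6 7 8 8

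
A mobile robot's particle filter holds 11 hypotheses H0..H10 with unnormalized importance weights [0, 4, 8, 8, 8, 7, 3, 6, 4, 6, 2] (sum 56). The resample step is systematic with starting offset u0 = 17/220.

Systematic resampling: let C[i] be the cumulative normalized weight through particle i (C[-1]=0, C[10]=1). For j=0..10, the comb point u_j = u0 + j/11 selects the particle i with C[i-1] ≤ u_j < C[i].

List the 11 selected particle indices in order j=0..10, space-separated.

2 2 3 3 4 5 5 7 8 9 10

C = [0, 1/14, 3/14, 5/14, 1/2, 5/8, 19/28, 11/14, 6/7, 27/28, 1]
j=0: u_0=17/220 ∈ [1/14, 3/14) → index 2
j=1: u_1=37/220 ∈ [1/14, 3/14) → index 2
j=2: u_2=57/220 ∈ [3/14, 5/14) → index 3
j=3: u_3=7/20 ∈ [3/14, 5/14) → index 3
j=4: u_4=97/220 ∈ [5/14, 1/2) → index 4
j=5: u_5=117/220 ∈ [1/2, 5/8) → index 5
j=6: u_6=137/220 ∈ [1/2, 5/8) → index 5
j=7: u_7=157/220 ∈ [19/28, 11/14) → index 7
j=8: u_8=177/220 ∈ [11/14, 6/7) → index 8
j=9: u_9=197/220 ∈ [6/7, 27/28) → index 9
j=10: u_10=217/220 ∈ [27/28, 1) → index 10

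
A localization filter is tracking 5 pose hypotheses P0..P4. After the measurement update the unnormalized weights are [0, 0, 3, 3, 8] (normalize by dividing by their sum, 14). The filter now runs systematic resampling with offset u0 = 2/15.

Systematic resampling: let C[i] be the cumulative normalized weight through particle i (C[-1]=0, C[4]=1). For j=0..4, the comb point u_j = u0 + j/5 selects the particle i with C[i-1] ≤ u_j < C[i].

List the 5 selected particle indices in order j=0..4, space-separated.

2 3 4 4 4

C = [0, 0, 3/14, 3/7, 1]
j=0: u_0=2/15 ∈ [0, 3/14) → index 2
j=1: u_1=1/3 ∈ [3/14, 3/7) → index 3
j=2: u_2=8/15 ∈ [3/7, 1) → index 4
j=3: u_3=11/15 ∈ [3/7, 1) → index 4
j=4: u_4=14/15 ∈ [3/7, 1) → index 4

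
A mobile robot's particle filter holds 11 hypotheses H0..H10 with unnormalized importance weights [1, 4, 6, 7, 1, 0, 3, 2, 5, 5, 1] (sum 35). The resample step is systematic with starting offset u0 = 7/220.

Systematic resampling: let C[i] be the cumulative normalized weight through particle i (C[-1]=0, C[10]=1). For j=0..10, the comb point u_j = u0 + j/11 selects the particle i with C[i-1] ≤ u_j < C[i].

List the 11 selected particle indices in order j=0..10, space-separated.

1 1 2 2 3 3 6 7 8 9 9

C = [1/35, 1/7, 11/35, 18/35, 19/35, 19/35, 22/35, 24/35, 29/35, 34/35, 1]
j=0: u_0=7/220 ∈ [1/35, 1/7) → index 1
j=1: u_1=27/220 ∈ [1/35, 1/7) → index 1
j=2: u_2=47/220 ∈ [1/7, 11/35) → index 2
j=3: u_3=67/220 ∈ [1/7, 11/35) → index 2
j=4: u_4=87/220 ∈ [11/35, 18/35) → index 3
j=5: u_5=107/220 ∈ [11/35, 18/35) → index 3
j=6: u_6=127/220 ∈ [19/35, 22/35) → index 6
j=7: u_7=147/220 ∈ [22/35, 24/35) → index 7
j=8: u_8=167/220 ∈ [24/35, 29/35) → index 8
j=9: u_9=17/20 ∈ [29/35, 34/35) → index 9
j=10: u_10=207/220 ∈ [29/35, 34/35) → index 9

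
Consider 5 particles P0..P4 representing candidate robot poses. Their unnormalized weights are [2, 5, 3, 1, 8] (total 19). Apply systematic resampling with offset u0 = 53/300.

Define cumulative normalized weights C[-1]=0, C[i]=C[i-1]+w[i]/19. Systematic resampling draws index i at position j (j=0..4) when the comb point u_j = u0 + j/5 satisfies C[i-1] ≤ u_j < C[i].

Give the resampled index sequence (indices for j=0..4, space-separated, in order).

C = [2/19, 7/19, 10/19, 11/19, 1]
j=0: u_0=53/300 ∈ [2/19, 7/19) → index 1
j=1: u_1=113/300 ∈ [7/19, 10/19) → index 2
j=2: u_2=173/300 ∈ [10/19, 11/19) → index 3
j=3: u_3=233/300 ∈ [11/19, 1) → index 4
j=4: u_4=293/300 ∈ [11/19, 1) → index 4

1 2 3 4 4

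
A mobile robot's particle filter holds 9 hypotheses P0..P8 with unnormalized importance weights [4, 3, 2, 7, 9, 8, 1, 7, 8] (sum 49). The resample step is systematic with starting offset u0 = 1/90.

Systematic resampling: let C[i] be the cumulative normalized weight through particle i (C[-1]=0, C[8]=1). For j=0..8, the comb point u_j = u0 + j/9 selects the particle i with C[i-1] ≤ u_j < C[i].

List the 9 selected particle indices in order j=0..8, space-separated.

0 1 3 4 4 5 6 7 8

C = [4/49, 1/7, 9/49, 16/49, 25/49, 33/49, 34/49, 41/49, 1]
j=0: u_0=1/90 ∈ [0, 4/49) → index 0
j=1: u_1=11/90 ∈ [4/49, 1/7) → index 1
j=2: u_2=7/30 ∈ [9/49, 16/49) → index 3
j=3: u_3=31/90 ∈ [16/49, 25/49) → index 4
j=4: u_4=41/90 ∈ [16/49, 25/49) → index 4
j=5: u_5=17/30 ∈ [25/49, 33/49) → index 5
j=6: u_6=61/90 ∈ [33/49, 34/49) → index 6
j=7: u_7=71/90 ∈ [34/49, 41/49) → index 7
j=8: u_8=9/10 ∈ [41/49, 1) → index 8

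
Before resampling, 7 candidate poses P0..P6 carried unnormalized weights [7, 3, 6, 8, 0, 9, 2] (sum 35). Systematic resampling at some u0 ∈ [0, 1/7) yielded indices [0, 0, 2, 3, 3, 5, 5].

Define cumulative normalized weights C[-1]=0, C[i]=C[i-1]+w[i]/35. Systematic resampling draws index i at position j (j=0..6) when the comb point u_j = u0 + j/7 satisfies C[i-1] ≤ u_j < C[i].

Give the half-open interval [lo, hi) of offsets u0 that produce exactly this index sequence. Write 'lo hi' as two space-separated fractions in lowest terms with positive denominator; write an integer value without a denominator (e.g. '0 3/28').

1/35 2/35

C = [1/5, 2/7, 16/35, 24/35, 24/35, 33/35, 1]
j=0 picked index 0: u0 ∈ [0, 1/5)
j=1 picked index 0: u0 ∈ [-1/7, 2/35)
j=2 picked index 2: u0 ∈ [0, 6/35)
j=3 picked index 3: u0 ∈ [1/35, 9/35)
j=4 picked index 3: u0 ∈ [-4/35, 4/35)
j=5 picked index 5: u0 ∈ [-1/35, 8/35)
j=6 picked index 5: u0 ∈ [-6/35, 3/35)
intersection: [1/35, 2/35)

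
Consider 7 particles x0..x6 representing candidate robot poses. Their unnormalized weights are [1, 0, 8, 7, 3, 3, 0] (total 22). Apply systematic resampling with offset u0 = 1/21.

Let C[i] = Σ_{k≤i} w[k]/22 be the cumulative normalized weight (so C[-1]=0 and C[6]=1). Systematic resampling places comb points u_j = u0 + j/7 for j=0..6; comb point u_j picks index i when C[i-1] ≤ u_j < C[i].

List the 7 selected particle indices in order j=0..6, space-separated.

2 2 2 3 3 4 5

C = [1/22, 1/22, 9/22, 8/11, 19/22, 1, 1]
j=0: u_0=1/21 ∈ [1/22, 9/22) → index 2
j=1: u_1=4/21 ∈ [1/22, 9/22) → index 2
j=2: u_2=1/3 ∈ [1/22, 9/22) → index 2
j=3: u_3=10/21 ∈ [9/22, 8/11) → index 3
j=4: u_4=13/21 ∈ [9/22, 8/11) → index 3
j=5: u_5=16/21 ∈ [8/11, 19/22) → index 4
j=6: u_6=19/21 ∈ [19/22, 1) → index 5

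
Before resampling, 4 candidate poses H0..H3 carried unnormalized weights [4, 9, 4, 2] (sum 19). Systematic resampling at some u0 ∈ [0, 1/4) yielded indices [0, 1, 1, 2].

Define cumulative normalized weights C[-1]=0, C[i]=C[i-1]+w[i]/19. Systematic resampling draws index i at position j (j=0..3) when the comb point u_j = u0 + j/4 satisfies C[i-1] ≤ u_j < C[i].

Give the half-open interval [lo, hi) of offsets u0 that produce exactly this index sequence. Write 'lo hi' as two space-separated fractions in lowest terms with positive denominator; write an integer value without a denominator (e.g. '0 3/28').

C = [4/19, 13/19, 17/19, 1]
j=0 picked index 0: u0 ∈ [0, 4/19)
j=1 picked index 1: u0 ∈ [-3/76, 33/76)
j=2 picked index 1: u0 ∈ [-11/38, 7/38)
j=3 picked index 2: u0 ∈ [-5/76, 11/76)
intersection: [0, 11/76)

0 11/76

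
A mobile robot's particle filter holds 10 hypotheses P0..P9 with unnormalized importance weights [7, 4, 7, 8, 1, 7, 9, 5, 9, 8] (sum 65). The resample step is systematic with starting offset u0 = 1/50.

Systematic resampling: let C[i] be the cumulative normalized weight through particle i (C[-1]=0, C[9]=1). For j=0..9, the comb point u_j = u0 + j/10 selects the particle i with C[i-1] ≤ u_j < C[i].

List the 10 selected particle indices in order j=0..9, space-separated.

0 1 2 3 5 5 6 7 8 9

C = [7/65, 11/65, 18/65, 2/5, 27/65, 34/65, 43/65, 48/65, 57/65, 1]
j=0: u_0=1/50 ∈ [0, 7/65) → index 0
j=1: u_1=3/25 ∈ [7/65, 11/65) → index 1
j=2: u_2=11/50 ∈ [11/65, 18/65) → index 2
j=3: u_3=8/25 ∈ [18/65, 2/5) → index 3
j=4: u_4=21/50 ∈ [27/65, 34/65) → index 5
j=5: u_5=13/25 ∈ [27/65, 34/65) → index 5
j=6: u_6=31/50 ∈ [34/65, 43/65) → index 6
j=7: u_7=18/25 ∈ [43/65, 48/65) → index 7
j=8: u_8=41/50 ∈ [48/65, 57/65) → index 8
j=9: u_9=23/25 ∈ [57/65, 1) → index 9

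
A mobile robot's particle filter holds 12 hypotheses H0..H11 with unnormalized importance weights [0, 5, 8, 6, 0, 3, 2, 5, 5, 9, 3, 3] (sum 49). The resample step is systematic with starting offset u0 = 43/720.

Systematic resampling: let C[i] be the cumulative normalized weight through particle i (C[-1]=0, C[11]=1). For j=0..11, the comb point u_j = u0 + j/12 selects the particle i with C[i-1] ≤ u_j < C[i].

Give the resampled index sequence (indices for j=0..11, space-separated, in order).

C = [0, 5/49, 13/49, 19/49, 19/49, 22/49, 24/49, 29/49, 34/49, 43/49, 46/49, 1]
j=0: u_0=43/720 ∈ [0, 5/49) → index 1
j=1: u_1=103/720 ∈ [5/49, 13/49) → index 2
j=2: u_2=163/720 ∈ [5/49, 13/49) → index 2
j=3: u_3=223/720 ∈ [13/49, 19/49) → index 3
j=4: u_4=283/720 ∈ [19/49, 22/49) → index 5
j=5: u_5=343/720 ∈ [22/49, 24/49) → index 6
j=6: u_6=403/720 ∈ [24/49, 29/49) → index 7
j=7: u_7=463/720 ∈ [29/49, 34/49) → index 8
j=8: u_8=523/720 ∈ [34/49, 43/49) → index 9
j=9: u_9=583/720 ∈ [34/49, 43/49) → index 9
j=10: u_10=643/720 ∈ [43/49, 46/49) → index 10
j=11: u_11=703/720 ∈ [46/49, 1) → index 11

1 2 2 3 5 6 7 8 9 9 10 11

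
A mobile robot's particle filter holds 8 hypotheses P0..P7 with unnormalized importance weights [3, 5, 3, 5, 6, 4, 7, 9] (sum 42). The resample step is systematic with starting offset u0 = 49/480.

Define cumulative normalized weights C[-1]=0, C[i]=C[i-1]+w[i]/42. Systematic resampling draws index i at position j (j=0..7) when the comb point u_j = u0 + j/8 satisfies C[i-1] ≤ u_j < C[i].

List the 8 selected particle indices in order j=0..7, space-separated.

1 2 3 4 5 6 7 7

C = [1/14, 4/21, 11/42, 8/21, 11/21, 13/21, 11/14, 1]
j=0: u_0=49/480 ∈ [1/14, 4/21) → index 1
j=1: u_1=109/480 ∈ [4/21, 11/42) → index 2
j=2: u_2=169/480 ∈ [11/42, 8/21) → index 3
j=3: u_3=229/480 ∈ [8/21, 11/21) → index 4
j=4: u_4=289/480 ∈ [11/21, 13/21) → index 5
j=5: u_5=349/480 ∈ [13/21, 11/14) → index 6
j=6: u_6=409/480 ∈ [11/14, 1) → index 7
j=7: u_7=469/480 ∈ [11/14, 1) → index 7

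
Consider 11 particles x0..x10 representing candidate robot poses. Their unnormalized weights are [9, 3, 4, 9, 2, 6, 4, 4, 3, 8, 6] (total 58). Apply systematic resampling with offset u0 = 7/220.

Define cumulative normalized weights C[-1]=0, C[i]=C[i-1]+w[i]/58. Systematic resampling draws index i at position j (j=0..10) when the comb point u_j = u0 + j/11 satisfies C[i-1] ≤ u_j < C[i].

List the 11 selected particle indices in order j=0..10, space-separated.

C = [9/58, 6/29, 8/29, 25/58, 27/58, 33/58, 37/58, 41/58, 22/29, 26/29, 1]
j=0: u_0=7/220 ∈ [0, 9/58) → index 0
j=1: u_1=27/220 ∈ [0, 9/58) → index 0
j=2: u_2=47/220 ∈ [6/29, 8/29) → index 2
j=3: u_3=67/220 ∈ [8/29, 25/58) → index 3
j=4: u_4=87/220 ∈ [8/29, 25/58) → index 3
j=5: u_5=107/220 ∈ [27/58, 33/58) → index 5
j=6: u_6=127/220 ∈ [33/58, 37/58) → index 6
j=7: u_7=147/220 ∈ [37/58, 41/58) → index 7
j=8: u_8=167/220 ∈ [22/29, 26/29) → index 9
j=9: u_9=17/20 ∈ [22/29, 26/29) → index 9
j=10: u_10=207/220 ∈ [26/29, 1) → index 10

0 0 2 3 3 5 6 7 9 9 10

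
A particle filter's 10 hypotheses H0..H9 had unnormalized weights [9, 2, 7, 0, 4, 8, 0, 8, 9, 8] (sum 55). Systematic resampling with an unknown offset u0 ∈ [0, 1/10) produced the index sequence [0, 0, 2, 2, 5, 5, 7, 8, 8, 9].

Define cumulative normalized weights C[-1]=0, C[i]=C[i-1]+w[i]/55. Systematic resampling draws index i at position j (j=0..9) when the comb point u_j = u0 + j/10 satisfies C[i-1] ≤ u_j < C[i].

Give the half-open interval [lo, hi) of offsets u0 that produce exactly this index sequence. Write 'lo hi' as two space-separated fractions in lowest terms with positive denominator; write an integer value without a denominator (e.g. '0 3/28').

0 3/110

C = [9/55, 1/5, 18/55, 18/55, 2/5, 6/11, 6/11, 38/55, 47/55, 1]
j=0 picked index 0: u0 ∈ [0, 9/55)
j=1 picked index 0: u0 ∈ [-1/10, 7/110)
j=2 picked index 2: u0 ∈ [0, 7/55)
j=3 picked index 2: u0 ∈ [-1/10, 3/110)
j=4 picked index 5: u0 ∈ [0, 8/55)
j=5 picked index 5: u0 ∈ [-1/10, 1/22)
j=6 picked index 7: u0 ∈ [-3/55, 1/11)
j=7 picked index 8: u0 ∈ [-1/110, 17/110)
j=8 picked index 8: u0 ∈ [-6/55, 3/55)
j=9 picked index 9: u0 ∈ [-1/22, 1/10)
intersection: [0, 3/110)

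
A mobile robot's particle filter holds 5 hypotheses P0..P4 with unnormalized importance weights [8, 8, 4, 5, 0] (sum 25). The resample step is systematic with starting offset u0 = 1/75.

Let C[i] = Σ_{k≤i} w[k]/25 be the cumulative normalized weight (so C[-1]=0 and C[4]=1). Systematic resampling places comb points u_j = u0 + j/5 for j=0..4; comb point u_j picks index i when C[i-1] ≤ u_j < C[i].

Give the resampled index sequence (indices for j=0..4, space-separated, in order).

0 0 1 1 3

C = [8/25, 16/25, 4/5, 1, 1]
j=0: u_0=1/75 ∈ [0, 8/25) → index 0
j=1: u_1=16/75 ∈ [0, 8/25) → index 0
j=2: u_2=31/75 ∈ [8/25, 16/25) → index 1
j=3: u_3=46/75 ∈ [8/25, 16/25) → index 1
j=4: u_4=61/75 ∈ [4/5, 1) → index 3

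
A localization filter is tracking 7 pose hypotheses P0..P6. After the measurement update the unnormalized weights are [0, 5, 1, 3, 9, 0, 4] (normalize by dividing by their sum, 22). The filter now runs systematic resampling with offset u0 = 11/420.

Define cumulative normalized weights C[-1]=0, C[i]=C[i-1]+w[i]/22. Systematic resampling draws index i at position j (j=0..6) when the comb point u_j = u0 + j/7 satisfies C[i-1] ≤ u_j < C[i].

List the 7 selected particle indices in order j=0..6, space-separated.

1 1 3 4 4 4 6

C = [0, 5/22, 3/11, 9/22, 9/11, 9/11, 1]
j=0: u_0=11/420 ∈ [0, 5/22) → index 1
j=1: u_1=71/420 ∈ [0, 5/22) → index 1
j=2: u_2=131/420 ∈ [3/11, 9/22) → index 3
j=3: u_3=191/420 ∈ [9/22, 9/11) → index 4
j=4: u_4=251/420 ∈ [9/22, 9/11) → index 4
j=5: u_5=311/420 ∈ [9/22, 9/11) → index 4
j=6: u_6=53/60 ∈ [9/11, 1) → index 6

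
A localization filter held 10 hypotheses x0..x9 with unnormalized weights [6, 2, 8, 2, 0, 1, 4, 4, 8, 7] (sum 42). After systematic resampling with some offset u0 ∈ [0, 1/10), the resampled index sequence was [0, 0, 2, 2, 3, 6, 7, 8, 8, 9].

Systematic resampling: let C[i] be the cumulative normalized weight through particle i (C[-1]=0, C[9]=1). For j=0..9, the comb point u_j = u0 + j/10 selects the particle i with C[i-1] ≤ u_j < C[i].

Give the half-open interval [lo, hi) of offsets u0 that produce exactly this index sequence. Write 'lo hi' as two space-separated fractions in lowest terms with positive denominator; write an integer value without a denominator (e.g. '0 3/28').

C = [1/7, 4/21, 8/21, 3/7, 3/7, 19/42, 23/42, 9/14, 5/6, 1]
j=0 picked index 0: u0 ∈ [0, 1/7)
j=1 picked index 0: u0 ∈ [-1/10, 3/70)
j=2 picked index 2: u0 ∈ [-1/105, 19/105)
j=3 picked index 2: u0 ∈ [-23/210, 17/210)
j=4 picked index 3: u0 ∈ [-2/105, 1/35)
j=5 picked index 6: u0 ∈ [-1/21, 1/21)
j=6 picked index 7: u0 ∈ [-11/210, 3/70)
j=7 picked index 8: u0 ∈ [-2/35, 2/15)
j=8 picked index 8: u0 ∈ [-11/70, 1/30)
j=9 picked index 9: u0 ∈ [-1/15, 1/10)
intersection: [0, 1/35)

0 1/35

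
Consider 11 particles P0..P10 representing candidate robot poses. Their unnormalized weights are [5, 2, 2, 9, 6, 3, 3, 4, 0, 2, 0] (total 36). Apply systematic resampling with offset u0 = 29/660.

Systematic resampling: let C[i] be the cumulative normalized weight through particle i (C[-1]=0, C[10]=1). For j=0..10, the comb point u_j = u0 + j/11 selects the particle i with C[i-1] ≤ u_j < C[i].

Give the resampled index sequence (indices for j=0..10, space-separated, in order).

C = [5/36, 7/36, 1/4, 1/2, 2/3, 3/4, 5/6, 17/18, 17/18, 1, 1]
j=0: u_0=29/660 ∈ [0, 5/36) → index 0
j=1: u_1=89/660 ∈ [0, 5/36) → index 0
j=2: u_2=149/660 ∈ [7/36, 1/4) → index 2
j=3: u_3=19/60 ∈ [1/4, 1/2) → index 3
j=4: u_4=269/660 ∈ [1/4, 1/2) → index 3
j=5: u_5=329/660 ∈ [1/4, 1/2) → index 3
j=6: u_6=389/660 ∈ [1/2, 2/3) → index 4
j=7: u_7=449/660 ∈ [2/3, 3/4) → index 5
j=8: u_8=509/660 ∈ [3/4, 5/6) → index 6
j=9: u_9=569/660 ∈ [5/6, 17/18) → index 7
j=10: u_10=629/660 ∈ [17/18, 1) → index 9

0 0 2 3 3 3 4 5 6 7 9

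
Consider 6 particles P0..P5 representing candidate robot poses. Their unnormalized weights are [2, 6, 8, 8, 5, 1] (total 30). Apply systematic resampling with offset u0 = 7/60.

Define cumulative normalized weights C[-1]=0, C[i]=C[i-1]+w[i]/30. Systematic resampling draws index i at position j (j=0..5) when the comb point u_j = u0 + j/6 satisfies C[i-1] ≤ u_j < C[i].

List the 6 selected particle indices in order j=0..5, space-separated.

1 2 2 3 3 4

C = [1/15, 4/15, 8/15, 4/5, 29/30, 1]
j=0: u_0=7/60 ∈ [1/15, 4/15) → index 1
j=1: u_1=17/60 ∈ [4/15, 8/15) → index 2
j=2: u_2=9/20 ∈ [4/15, 8/15) → index 2
j=3: u_3=37/60 ∈ [8/15, 4/5) → index 3
j=4: u_4=47/60 ∈ [8/15, 4/5) → index 3
j=5: u_5=19/20 ∈ [4/5, 29/30) → index 4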